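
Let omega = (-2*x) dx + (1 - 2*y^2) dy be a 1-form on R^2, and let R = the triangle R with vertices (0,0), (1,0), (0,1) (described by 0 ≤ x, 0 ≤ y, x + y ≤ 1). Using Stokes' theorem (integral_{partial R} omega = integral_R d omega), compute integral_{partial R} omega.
integral_(partial R) omega = 0

Stokes: integral_partial_R omega = integral_R d omega with d omega = (∂Q/∂x - ∂P/∂y) dx ∧ dy.
  ∂Q/∂x = 0
  ∂P/∂y = 0
  integrand = ∂Q/∂x - ∂P/∂y = 0.
Integrating over R: integral_0^1 integral_0^{1-x} (0) dy dx = 0.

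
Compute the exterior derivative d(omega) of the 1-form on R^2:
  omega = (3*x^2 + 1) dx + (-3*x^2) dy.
d(omega) = (-6*x) dx ∧ dy

For a 1-form omega = sum_i f_i dx_i, the exterior derivative is
  d(omega) = sum_{i < j} (∂f_j/∂x_i - ∂f_i/∂x_j) dx_i ∧ dx_j.
  coefficient of dx ∧ dy: ∂f_2/∂x - ∂f_1/∂y = ∂(-3*x^2)/∂x - ∂(3*x^2 + 1)/∂y = -6*x
Assembling: d(omega) = (-6*x) dx ∧ dy.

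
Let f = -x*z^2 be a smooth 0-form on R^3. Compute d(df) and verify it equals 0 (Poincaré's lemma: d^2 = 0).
d(df) = 0

Step 1: df = sum_i (∂f/∂x_i) dx_i = (-z^2) dx + (0) dy + (-2*x*z) dz.
Step 2: Apply d again. Using the 1-form formula, the coefficient of dx ∧ dy in d(df) is ∂^2 f/∂x ∂y - ∂^2 f/∂y ∂x = (0) - (0) = 0 (equality of mixed partials for smooth f).
Similarly for dx ∧ dz and dy ∧ dz — all coefficients vanish. So d(df) = 0.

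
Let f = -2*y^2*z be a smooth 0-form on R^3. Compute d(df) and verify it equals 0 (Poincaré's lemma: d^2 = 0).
d(df) = 0

Step 1: df = sum_i (∂f/∂x_i) dx_i = (0) dx + (-4*y*z) dy + (-2*y^2) dz.
Step 2: Apply d again. Using the 1-form formula, the coefficient of dx ∧ dy in d(df) is ∂^2 f/∂x ∂y - ∂^2 f/∂y ∂x = (0) - (0) = 0 (equality of mixed partials for smooth f).
Similarly for dx ∧ dz and dy ∧ dz — all coefficients vanish. So d(df) = 0.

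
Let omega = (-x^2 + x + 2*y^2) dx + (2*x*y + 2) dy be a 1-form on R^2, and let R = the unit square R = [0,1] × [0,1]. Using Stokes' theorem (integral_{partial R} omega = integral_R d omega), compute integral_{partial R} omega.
integral_(partial R) omega = -1

Stokes: integral_partial_R omega = integral_R d omega with d omega = (∂Q/∂x - ∂P/∂y) dx ∧ dy.
  ∂Q/∂x = 2*y
  ∂P/∂y = 4*y
  integrand = ∂Q/∂x - ∂P/∂y = -2*y.
Integrating over R: integral_0^1 integral_0^1 (-2*y) dx dy = -1.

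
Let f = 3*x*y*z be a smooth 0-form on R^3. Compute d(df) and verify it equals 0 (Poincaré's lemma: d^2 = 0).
d(df) = 0

Step 1: df = sum_i (∂f/∂x_i) dx_i = (3*y*z) dx + (3*x*z) dy + (3*x*y) dz.
Step 2: Apply d again. Using the 1-form formula, the coefficient of dx ∧ dy in d(df) is ∂^2 f/∂x ∂y - ∂^2 f/∂y ∂x = (3*z) - (3*z) = 0 (equality of mixed partials for smooth f).
Similarly for dx ∧ dz and dy ∧ dz — all coefficients vanish. So d(df) = 0.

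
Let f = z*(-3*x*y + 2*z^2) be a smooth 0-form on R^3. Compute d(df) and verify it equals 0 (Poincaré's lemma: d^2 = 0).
d(df) = 0

Step 1: df = sum_i (∂f/∂x_i) dx_i = (-3*y*z) dx + (-3*x*z) dy + (-3*x*y + 6*z^2) dz.
Step 2: Apply d again. Using the 1-form formula, the coefficient of dx ∧ dy in d(df) is ∂^2 f/∂x ∂y - ∂^2 f/∂y ∂x = (-3*z) - (-3*z) = 0 (equality of mixed partials for smooth f).
Similarly for dx ∧ dz and dy ∧ dz — all coefficients vanish. So d(df) = 0.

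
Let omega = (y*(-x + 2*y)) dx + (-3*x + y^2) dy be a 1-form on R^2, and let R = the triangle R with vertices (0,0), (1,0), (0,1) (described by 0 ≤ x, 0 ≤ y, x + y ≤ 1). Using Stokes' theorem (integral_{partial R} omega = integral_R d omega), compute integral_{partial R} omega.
integral_(partial R) omega = -2

Stokes: integral_partial_R omega = integral_R d omega with d omega = (∂Q/∂x - ∂P/∂y) dx ∧ dy.
  ∂Q/∂x = -3
  ∂P/∂y = -x + 4*y
  integrand = ∂Q/∂x - ∂P/∂y = x - 4*y - 3.
Integrating over R: integral_0^1 integral_0^{1-x} (x - 4*y - 3) dy dx = -2.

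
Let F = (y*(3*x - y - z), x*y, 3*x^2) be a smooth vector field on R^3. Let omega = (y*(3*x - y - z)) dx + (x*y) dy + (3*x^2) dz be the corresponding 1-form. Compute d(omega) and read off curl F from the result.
d(omega) = (0) dy ∧ dz + (-6*x - y) dz ∧ dx + (-3*x + 3*y + z) dx ∧ dy; curl F = (0, -6*x - y, -3*x + 3*y + z)

d omega = sum_{i<j} (∂f_j/∂x_i - ∂f_i/∂x_j) dx_i ∧ dx_j. Under the identification (dy ∧ dz, dz ∧ dx, dx ∧ dy) ↔ (e_x, e_y, e_z), the coefficients are exactly the components of curl F. Compute:
  ∂R/∂y - ∂Q/∂z = (0) - (0) = 0
  ∂P/∂z - ∂R/∂x = (-y) - (6*x) = -6*x - y
  ∂Q/∂x - ∂P/∂y = (y) - (3*x - 2*y - z) = -3*x + 3*y + z.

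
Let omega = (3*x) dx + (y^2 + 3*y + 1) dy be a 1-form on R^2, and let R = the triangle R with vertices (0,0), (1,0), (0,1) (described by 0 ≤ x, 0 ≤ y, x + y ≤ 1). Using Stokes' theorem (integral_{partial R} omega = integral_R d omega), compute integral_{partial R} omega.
integral_(partial R) omega = 0

Stokes: integral_partial_R omega = integral_R d omega with d omega = (∂Q/∂x - ∂P/∂y) dx ∧ dy.
  ∂Q/∂x = 0
  ∂P/∂y = 0
  integrand = ∂Q/∂x - ∂P/∂y = 0.
Integrating over R: integral_0^1 integral_0^{1-x} (0) dy dx = 0.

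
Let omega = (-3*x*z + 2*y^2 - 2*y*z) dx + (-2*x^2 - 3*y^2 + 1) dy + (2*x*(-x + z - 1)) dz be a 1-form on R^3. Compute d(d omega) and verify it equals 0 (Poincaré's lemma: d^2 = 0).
d(d omega) = 0

Step 1: d omega = sum_{i<j} (∂f_j/∂x_i - ∂f_i/∂x_j) dx_i ∧ dx_j:
  coeff of dx ∧ dy: -4*x - 4*y + 2*z
  coeff of dx ∧ dz: -x + 2*y + 2*z - 2
  coeff of dy ∧ dz: 0
Step 2: Apply d again to each 2-form coefficient. The only possible 3-form in R^3 is dx ∧ dy ∧ dz, with coefficient
  ∂(coeff of dy∧dz)/∂x - ∂(coeff of dx∧dz)/∂y + ∂(coeff of dx∧dy)/∂z
  = ∂/∂x (0) - ∂/∂y (-x + 2*y + 2*z - 2) + ∂/∂z (-4*x - 4*y + 2*z).
Each of these terms simplifies to sums of mixed partials that cancel in pairs. The result is 0 (by equality of mixed partials for smooth functions — Schwarz / Clairaut).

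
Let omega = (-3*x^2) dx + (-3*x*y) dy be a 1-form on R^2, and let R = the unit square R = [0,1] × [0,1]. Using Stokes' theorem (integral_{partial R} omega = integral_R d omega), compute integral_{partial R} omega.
integral_(partial R) omega = -3/2

Stokes: integral_partial_R omega = integral_R d omega with d omega = (∂Q/∂x - ∂P/∂y) dx ∧ dy.
  ∂Q/∂x = -3*y
  ∂P/∂y = 0
  integrand = ∂Q/∂x - ∂P/∂y = -3*y.
Integrating over R: integral_0^1 integral_0^1 (-3*y) dx dy = -3/2.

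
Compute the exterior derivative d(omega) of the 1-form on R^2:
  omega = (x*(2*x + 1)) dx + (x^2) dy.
d(omega) = (2*x) dx ∧ dy

For a 1-form omega = sum_i f_i dx_i, the exterior derivative is
  d(omega) = sum_{i < j} (∂f_j/∂x_i - ∂f_i/∂x_j) dx_i ∧ dx_j.
  coefficient of dx ∧ dy: ∂f_2/∂x - ∂f_1/∂y = ∂(x^2)/∂x - ∂(x*(2*x + 1))/∂y = 2*x
Assembling: d(omega) = (2*x) dx ∧ dy.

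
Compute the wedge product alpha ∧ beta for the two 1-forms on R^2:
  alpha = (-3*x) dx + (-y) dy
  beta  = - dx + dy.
alpha ∧ beta = (-3*x - y) dx ∧ dy

Distribute the wedge, using dx_i ∧ dx_j = -dx_j ∧ dx_i and dx_i ∧ dx_i = 0. For each pair (i, j) with i < j, the coefficient of dx_i ∧ dx_j in alpha ∧ beta is (alpha_i * beta_j - alpha_j * beta_i). Collecting: alpha ∧ beta = (-3*x - y) dx ∧ dy.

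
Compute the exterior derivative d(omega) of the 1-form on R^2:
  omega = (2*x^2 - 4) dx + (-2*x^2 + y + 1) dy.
d(omega) = (-4*x) dx ∧ dy

For a 1-form omega = sum_i f_i dx_i, the exterior derivative is
  d(omega) = sum_{i < j} (∂f_j/∂x_i - ∂f_i/∂x_j) dx_i ∧ dx_j.
  coefficient of dx ∧ dy: ∂f_2/∂x - ∂f_1/∂y = ∂(-2*x^2 + y + 1)/∂x - ∂(2*x^2 - 4)/∂y = -4*x
Assembling: d(omega) = (-4*x) dx ∧ dy.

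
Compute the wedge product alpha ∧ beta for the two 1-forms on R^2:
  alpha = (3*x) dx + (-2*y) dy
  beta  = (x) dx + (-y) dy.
alpha ∧ beta = (-x*y) dx ∧ dy

Distribute the wedge, using dx_i ∧ dx_j = -dx_j ∧ dx_i and dx_i ∧ dx_i = 0. For each pair (i, j) with i < j, the coefficient of dx_i ∧ dx_j in alpha ∧ beta is (alpha_i * beta_j - alpha_j * beta_i). Collecting: alpha ∧ beta = (-x*y) dx ∧ dy.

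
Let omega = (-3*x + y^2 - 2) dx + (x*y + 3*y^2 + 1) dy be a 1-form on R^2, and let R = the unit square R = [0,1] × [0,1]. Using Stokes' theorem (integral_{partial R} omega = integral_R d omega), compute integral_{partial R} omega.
integral_(partial R) omega = -1/2

Stokes: integral_partial_R omega = integral_R d omega with d omega = (∂Q/∂x - ∂P/∂y) dx ∧ dy.
  ∂Q/∂x = y
  ∂P/∂y = 2*y
  integrand = ∂Q/∂x - ∂P/∂y = -y.
Integrating over R: integral_0^1 integral_0^1 (-y) dx dy = -1/2.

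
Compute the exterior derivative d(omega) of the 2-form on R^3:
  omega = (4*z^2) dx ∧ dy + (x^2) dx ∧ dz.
d(omega) = (8*z) dx ∧ dy ∧ dz

For a 2-form omega = sum_{i<j} g_{ij} dx_i ∧ dx_j, the exterior derivative is
  d(omega) = sum_{i<j} d(g_{ij}) ∧ dx_i ∧ dx_j = sum_{i<j, k} (∂g_{ij}/∂x_k) dx_k ∧ dx_i ∧ dx_j.
Expand each term, using dx_k ∧ dx_i ∧ dx_j = sgn(permutation) dx_{(a)} ∧ dx_{(b)} ∧ dx_{(c)} with (a < b < c) sorted:
  d(4*z^2) includes (∂/∂z)(4*z^2) dz = (8*z) dz, which multiplied by dx ∧ dy gives (8*z) dx ∧ dy ∧ dz
Collecting like 3-forms: d(omega) = (8*z) dx ∧ dy ∧ dz.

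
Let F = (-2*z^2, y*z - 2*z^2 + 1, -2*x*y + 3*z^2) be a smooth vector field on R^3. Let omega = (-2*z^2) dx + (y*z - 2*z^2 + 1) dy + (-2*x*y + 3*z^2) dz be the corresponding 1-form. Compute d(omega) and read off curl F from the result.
d(omega) = (-2*x - y + 4*z) dy ∧ dz + (2*y - 4*z) dz ∧ dx + (0) dx ∧ dy; curl F = (-2*x - y + 4*z, 2*y - 4*z, 0)

d omega = sum_{i<j} (∂f_j/∂x_i - ∂f_i/∂x_j) dx_i ∧ dx_j. Under the identification (dy ∧ dz, dz ∧ dx, dx ∧ dy) ↔ (e_x, e_y, e_z), the coefficients are exactly the components of curl F. Compute:
  ∂R/∂y - ∂Q/∂z = (-2*x) - (y - 4*z) = -2*x - y + 4*z
  ∂P/∂z - ∂R/∂x = (-4*z) - (-2*y) = 2*y - 4*z
  ∂Q/∂x - ∂P/∂y = (0) - (0) = 0.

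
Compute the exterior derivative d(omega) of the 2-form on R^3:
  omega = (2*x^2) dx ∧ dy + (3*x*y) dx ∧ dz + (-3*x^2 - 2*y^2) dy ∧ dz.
d(omega) = (-9*x) dx ∧ dy ∧ dz

For a 2-form omega = sum_{i<j} g_{ij} dx_i ∧ dx_j, the exterior derivative is
  d(omega) = sum_{i<j} d(g_{ij}) ∧ dx_i ∧ dx_j = sum_{i<j, k} (∂g_{ij}/∂x_k) dx_k ∧ dx_i ∧ dx_j.
Expand each term, using dx_k ∧ dx_i ∧ dx_j = sgn(permutation) dx_{(a)} ∧ dx_{(b)} ∧ dx_{(c)} with (a < b < c) sorted:
  d(3*x*y) includes (∂/∂y)(3*x*y) dy = (3*x) dy, which multiplied by dx ∧ dz gives (-3*x) dx ∧ dy ∧ dz
  d(-3*x^2 - 2*y^2) includes (∂/∂x)(-3*x^2 - 2*y^2) dx = (-6*x) dx, which multiplied by dy ∧ dz gives (-6*x) dx ∧ dy ∧ dz
Collecting like 3-forms: d(omega) = (-9*x) dx ∧ dy ∧ dz.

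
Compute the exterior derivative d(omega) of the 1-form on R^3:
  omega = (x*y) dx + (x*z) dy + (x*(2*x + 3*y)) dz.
d(omega) = (-x + z) dx ∧ dy + (4*x + 3*y) dx ∧ dz + (2*x) dy ∧ dz

For a 1-form omega = sum_i f_i dx_i, the exterior derivative is
  d(omega) = sum_{i < j} (∂f_j/∂x_i - ∂f_i/∂x_j) dx_i ∧ dx_j.
  coefficient of dx ∧ dy: ∂f_2/∂x - ∂f_1/∂y = ∂(x*z)/∂x - ∂(x*y)/∂y = -x + z
  coefficient of dx ∧ dz: ∂f_3/∂x - ∂f_1/∂z = ∂(x*(2*x + 3*y))/∂x - ∂(x*y)/∂z = 4*x + 3*y
  coefficient of dy ∧ dz: ∂f_3/∂y - ∂f_2/∂z = ∂(x*(2*x + 3*y))/∂y - ∂(x*z)/∂z = 2*x
Assembling: d(omega) = (-x + z) dx ∧ dy + (4*x + 3*y) dx ∧ dz + (2*x) dy ∧ dz.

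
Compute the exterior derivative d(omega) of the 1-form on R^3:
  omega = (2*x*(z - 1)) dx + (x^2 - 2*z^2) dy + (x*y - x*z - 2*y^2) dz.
d(omega) = (2*x) dx ∧ dy + (-2*x + y - z) dx ∧ dz + (x - 4*y + 4*z) dy ∧ dz

For a 1-form omega = sum_i f_i dx_i, the exterior derivative is
  d(omega) = sum_{i < j} (∂f_j/∂x_i - ∂f_i/∂x_j) dx_i ∧ dx_j.
  coefficient of dx ∧ dy: ∂f_2/∂x - ∂f_1/∂y = ∂(x^2 - 2*z^2)/∂x - ∂(2*x*(z - 1))/∂y = 2*x
  coefficient of dx ∧ dz: ∂f_3/∂x - ∂f_1/∂z = ∂(x*y - x*z - 2*y^2)/∂x - ∂(2*x*(z - 1))/∂z = -2*x + y - z
  coefficient of dy ∧ dz: ∂f_3/∂y - ∂f_2/∂z = ∂(x*y - x*z - 2*y^2)/∂y - ∂(x^2 - 2*z^2)/∂z = x - 4*y + 4*z
Assembling: d(omega) = (2*x) dx ∧ dy + (-2*x + y - z) dx ∧ dz + (x - 4*y + 4*z) dy ∧ dz.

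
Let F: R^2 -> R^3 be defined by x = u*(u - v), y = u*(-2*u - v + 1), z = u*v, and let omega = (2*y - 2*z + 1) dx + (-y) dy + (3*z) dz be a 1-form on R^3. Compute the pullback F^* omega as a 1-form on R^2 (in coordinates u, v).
F^* omega = (-16*u^3 - 10*u^2*v + 10*u^2 + 6*u*v^2 + u - v) du + (u*(2*u^2 + 6*u*v - u - 1)) dv

Using F^*(f dg) = (f ∘ F) d(g ∘ F), substitute each coordinate x_i by F_i(u, v) in f_i, and replace dx_i by d F_i = (∂F_i/∂u) du + (∂F_i/∂v) dv.
  For the x component: f_1(F) = -4*u^2 - 4*u*v + 2*u + 1; d F_1 = (2*u - v) du + (-u) dv
  For the y component: f_2(F) = u*(2*u + v - 1); d F_2 = (-4*u - v + 1) du + (-u) dv
  For the z component: f_3(F) = 3*u*v; d F_3 = (v) du + (u) dv
Combining and collecting du, dv coefficients:
  coeff of du: -16*u^3 - 10*u^2*v + 10*u^2 + 6*u*v^2 + u - v
  coeff of dv: u*(2*u^2 + 6*u*v - u - 1)
F^* omega = (-16*u^3 - 10*u^2*v + 10*u^2 + 6*u*v^2 + u - v) du + (u*(2*u^2 + 6*u*v - u - 1)) dv.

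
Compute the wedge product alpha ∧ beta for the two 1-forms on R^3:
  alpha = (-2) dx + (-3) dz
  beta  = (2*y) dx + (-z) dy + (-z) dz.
alpha ∧ beta = (2*z) dx ∧ dy + (6*y + 2*z) dx ∧ dz + (-3*z) dy ∧ dz

Distribute the wedge, using dx_i ∧ dx_j = -dx_j ∧ dx_i and dx_i ∧ dx_i = 0. For each pair (i, j) with i < j, the coefficient of dx_i ∧ dx_j in alpha ∧ beta is (alpha_i * beta_j - alpha_j * beta_i). Collecting: alpha ∧ beta = (2*z) dx ∧ dy + (6*y + 2*z) dx ∧ dz + (-3*z) dy ∧ dz.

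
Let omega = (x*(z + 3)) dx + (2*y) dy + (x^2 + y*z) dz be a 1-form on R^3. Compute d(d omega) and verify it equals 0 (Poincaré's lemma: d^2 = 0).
d(d omega) = 0

Step 1: d omega = sum_{i<j} (∂f_j/∂x_i - ∂f_i/∂x_j) dx_i ∧ dx_j:
  coeff of dx ∧ dy: 0
  coeff of dx ∧ dz: x
  coeff of dy ∧ dz: z
Step 2: Apply d again to each 2-form coefficient. The only possible 3-form in R^3 is dx ∧ dy ∧ dz, with coefficient
  ∂(coeff of dy∧dz)/∂x - ∂(coeff of dx∧dz)/∂y + ∂(coeff of dx∧dy)/∂z
  = ∂/∂x (z) - ∂/∂y (x) + ∂/∂z (0).
Each of these terms simplifies to sums of mixed partials that cancel in pairs. The result is 0 (by equality of mixed partials for smooth functions — Schwarz / Clairaut).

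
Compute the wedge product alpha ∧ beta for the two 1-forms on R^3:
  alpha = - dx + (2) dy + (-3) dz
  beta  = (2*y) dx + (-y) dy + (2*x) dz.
alpha ∧ beta = (-3*y) dx ∧ dy + (-2*x + 6*y) dx ∧ dz + (4*x - 3*y) dy ∧ dz

Distribute the wedge, using dx_i ∧ dx_j = -dx_j ∧ dx_i and dx_i ∧ dx_i = 0. For each pair (i, j) with i < j, the coefficient of dx_i ∧ dx_j in alpha ∧ beta is (alpha_i * beta_j - alpha_j * beta_i). Collecting: alpha ∧ beta = (-3*y) dx ∧ dy + (-2*x + 6*y) dx ∧ dz + (4*x - 3*y) dy ∧ dz.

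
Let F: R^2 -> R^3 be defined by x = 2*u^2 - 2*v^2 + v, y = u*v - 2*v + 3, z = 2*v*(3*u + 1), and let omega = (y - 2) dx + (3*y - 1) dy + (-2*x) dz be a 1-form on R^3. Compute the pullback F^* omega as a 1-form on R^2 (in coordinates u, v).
F^* omega = (-20*u^2*v + 3*u*v^2 - 8*u*v + 4*u + 24*v^3 - 18*v^2 + 8*v) du + (-24*u^3 + 3*u^2*v - 8*u^2 + 20*u*v^2 - 23*u*v + 8*u + 16*v^2 + 2*v - 15) dv

Using F^*(f dg) = (f ∘ F) d(g ∘ F), substitute each coordinate x_i by F_i(u, v) in f_i, and replace dx_i by d F_i = (∂F_i/∂u) du + (∂F_i/∂v) dv.
  For the x component: f_1(F) = u*v - 2*v + 1; d F_1 = (4*u) du + (1 - 4*v) dv
  For the y component: f_2(F) = 3*u*v - 6*v + 8; d F_2 = (v) du + (u - 2) dv
  For the z component: f_3(F) = -4*u^2 + 4*v^2 - 2*v; d F_3 = (6*v) du + (6*u + 2) dv
Combining and collecting du, dv coefficients:
  coeff of du: -20*u^2*v + 3*u*v^2 - 8*u*v + 4*u + 24*v^3 - 18*v^2 + 8*v
  coeff of dv: -24*u^3 + 3*u^2*v - 8*u^2 + 20*u*v^2 - 23*u*v + 8*u + 16*v^2 + 2*v - 15
F^* omega = (-20*u^2*v + 3*u*v^2 - 8*u*v + 4*u + 24*v^3 - 18*v^2 + 8*v) du + (-24*u^3 + 3*u^2*v - 8*u^2 + 20*u*v^2 - 23*u*v + 8*u + 16*v^2 + 2*v - 15) dv.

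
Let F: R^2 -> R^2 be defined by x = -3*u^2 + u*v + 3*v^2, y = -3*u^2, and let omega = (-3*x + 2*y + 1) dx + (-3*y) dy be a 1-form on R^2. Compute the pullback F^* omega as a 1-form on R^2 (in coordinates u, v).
F^* omega = (-72*u^3 + 21*u^2*v + 51*u*v^2 - 6*u - 9*v^3 + v) du + (3*u^3 + 15*u^2*v - 27*u*v^2 + u - 54*v^3 + 6*v) dv

Using F^*(f dg) = (f ∘ F) d(g ∘ F), substitute each coordinate x_i by F_i(u, v) in f_i, and replace dx_i by d F_i = (∂F_i/∂u) du + (∂F_i/∂v) dv.
  For the x component: f_1(F) = 3*u^2 - 3*u*v - 9*v^2 + 1; d F_1 = (-6*u + v) du + (u + 6*v) dv
  For the y component: f_2(F) = 9*u^2; d F_2 = (-6*u) du + (0) dv
Combining and collecting du, dv coefficients:
  coeff of du: -72*u^3 + 21*u^2*v + 51*u*v^2 - 6*u - 9*v^3 + v
  coeff of dv: 3*u^3 + 15*u^2*v - 27*u*v^2 + u - 54*v^3 + 6*v
F^* omega = (-72*u^3 + 21*u^2*v + 51*u*v^2 - 6*u - 9*v^3 + v) du + (3*u^3 + 15*u^2*v - 27*u*v^2 + u - 54*v^3 + 6*v) dv.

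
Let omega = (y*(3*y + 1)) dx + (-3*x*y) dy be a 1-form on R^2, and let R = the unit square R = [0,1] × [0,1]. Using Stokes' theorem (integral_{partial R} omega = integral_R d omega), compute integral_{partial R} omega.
integral_(partial R) omega = -11/2

Stokes: integral_partial_R omega = integral_R d omega with d omega = (∂Q/∂x - ∂P/∂y) dx ∧ dy.
  ∂Q/∂x = -3*y
  ∂P/∂y = 6*y + 1
  integrand = ∂Q/∂x - ∂P/∂y = -9*y - 1.
Integrating over R: integral_0^1 integral_0^1 (-9*y - 1) dx dy = -11/2.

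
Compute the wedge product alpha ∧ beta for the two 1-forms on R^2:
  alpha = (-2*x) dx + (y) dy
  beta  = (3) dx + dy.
alpha ∧ beta = (-2*x - 3*y) dx ∧ dy

Distribute the wedge, using dx_i ∧ dx_j = -dx_j ∧ dx_i and dx_i ∧ dx_i = 0. For each pair (i, j) with i < j, the coefficient of dx_i ∧ dx_j in alpha ∧ beta is (alpha_i * beta_j - alpha_j * beta_i). Collecting: alpha ∧ beta = (-2*x - 3*y) dx ∧ dy.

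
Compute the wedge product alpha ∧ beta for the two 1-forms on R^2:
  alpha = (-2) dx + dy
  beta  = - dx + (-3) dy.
alpha ∧ beta = (7) dx ∧ dy

Distribute the wedge, using dx_i ∧ dx_j = -dx_j ∧ dx_i and dx_i ∧ dx_i = 0. For each pair (i, j) with i < j, the coefficient of dx_i ∧ dx_j in alpha ∧ beta is (alpha_i * beta_j - alpha_j * beta_i). Collecting: alpha ∧ beta = (7) dx ∧ dy.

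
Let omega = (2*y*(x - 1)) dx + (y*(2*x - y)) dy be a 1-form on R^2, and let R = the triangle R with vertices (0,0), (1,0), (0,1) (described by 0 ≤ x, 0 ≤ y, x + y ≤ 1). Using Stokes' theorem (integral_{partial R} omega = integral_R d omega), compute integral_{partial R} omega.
integral_(partial R) omega = 1

Stokes: integral_partial_R omega = integral_R d omega with d omega = (∂Q/∂x - ∂P/∂y) dx ∧ dy.
  ∂Q/∂x = 2*y
  ∂P/∂y = 2*x - 2
  integrand = ∂Q/∂x - ∂P/∂y = -2*x + 2*y + 2.
Integrating over R: integral_0^1 integral_0^{1-x} (-2*x + 2*y + 2) dy dx = 1.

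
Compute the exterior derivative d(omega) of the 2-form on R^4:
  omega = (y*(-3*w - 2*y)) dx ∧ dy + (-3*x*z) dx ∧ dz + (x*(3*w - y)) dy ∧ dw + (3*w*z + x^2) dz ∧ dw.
d(omega) = (3*w - 4*y) dx ∧ dy ∧ dw + (2*x) dx ∧ dz ∧ dw

For a 2-form omega = sum_{i<j} g_{ij} dx_i ∧ dx_j, the exterior derivative is
  d(omega) = sum_{i<j} d(g_{ij}) ∧ dx_i ∧ dx_j = sum_{i<j, k} (∂g_{ij}/∂x_k) dx_k ∧ dx_i ∧ dx_j.
Expand each term, using dx_k ∧ dx_i ∧ dx_j = sgn(permutation) dx_{(a)} ∧ dx_{(b)} ∧ dx_{(c)} with (a < b < c) sorted:
  d(y*(-3*w - 2*y)) includes (∂/∂w)(y*(-3*w - 2*y)) dw = (-3*y) dw, which multiplied by dx ∧ dy gives (-3*y) dx ∧ dy ∧ dw
  d(x*(3*w - y)) includes (∂/∂x)(x*(3*w - y)) dx = (3*w - y) dx, which multiplied by dy ∧ dw gives (3*w - y) dx ∧ dy ∧ dw
  d(3*w*z + x^2) includes (∂/∂x)(3*w*z + x^2) dx = (2*x) dx, which multiplied by dz ∧ dw gives (2*x) dx ∧ dz ∧ dw
Collecting like 3-forms: d(omega) = (3*w - 4*y) dx ∧ dy ∧ dw + (2*x) dx ∧ dz ∧ dw.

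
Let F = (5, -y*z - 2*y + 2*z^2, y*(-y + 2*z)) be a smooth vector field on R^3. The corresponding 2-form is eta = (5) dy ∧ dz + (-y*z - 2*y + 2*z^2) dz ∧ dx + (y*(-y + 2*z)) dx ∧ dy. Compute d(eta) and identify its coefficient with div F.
d(eta) = (2*y - z - 2) dx ∧ dy ∧ dz; div F = 2*y - z - 2

For a 2-form in R^3 of the form above, applying d gives a 3-form with coefficient ∂P/∂x + ∂Q/∂y + ∂R/∂z:
  ∂P/∂x = 0
  ∂Q/∂y = -z - 2
  ∂R/∂z = 2*y
Sum = 2*y - z - 2, which is exactly div F.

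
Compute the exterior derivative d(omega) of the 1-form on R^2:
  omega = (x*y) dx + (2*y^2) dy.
d(omega) = (-x) dx ∧ dy

For a 1-form omega = sum_i f_i dx_i, the exterior derivative is
  d(omega) = sum_{i < j} (∂f_j/∂x_i - ∂f_i/∂x_j) dx_i ∧ dx_j.
  coefficient of dx ∧ dy: ∂f_2/∂x - ∂f_1/∂y = ∂(2*y^2)/∂x - ∂(x*y)/∂y = -x
Assembling: d(omega) = (-x) dx ∧ dy.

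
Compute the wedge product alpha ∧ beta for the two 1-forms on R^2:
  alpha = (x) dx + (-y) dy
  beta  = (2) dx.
alpha ∧ beta = (2*y) dx ∧ dy

Distribute the wedge, using dx_i ∧ dx_j = -dx_j ∧ dx_i and dx_i ∧ dx_i = 0. For each pair (i, j) with i < j, the coefficient of dx_i ∧ dx_j in alpha ∧ beta is (alpha_i * beta_j - alpha_j * beta_i). Collecting: alpha ∧ beta = (2*y) dx ∧ dy.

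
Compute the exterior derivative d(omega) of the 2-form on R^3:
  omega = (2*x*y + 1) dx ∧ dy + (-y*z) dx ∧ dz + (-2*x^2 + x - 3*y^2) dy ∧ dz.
d(omega) = (-4*x + z + 1) dx ∧ dy ∧ dz

For a 2-form omega = sum_{i<j} g_{ij} dx_i ∧ dx_j, the exterior derivative is
  d(omega) = sum_{i<j} d(g_{ij}) ∧ dx_i ∧ dx_j = sum_{i<j, k} (∂g_{ij}/∂x_k) dx_k ∧ dx_i ∧ dx_j.
Expand each term, using dx_k ∧ dx_i ∧ dx_j = sgn(permutation) dx_{(a)} ∧ dx_{(b)} ∧ dx_{(c)} with (a < b < c) sorted:
  d(-y*z) includes (∂/∂y)(-y*z) dy = (-z) dy, which multiplied by dx ∧ dz gives (z) dx ∧ dy ∧ dz
  d(-2*x^2 + x - 3*y^2) includes (∂/∂x)(-2*x^2 + x - 3*y^2) dx = (1 - 4*x) dx, which multiplied by dy ∧ dz gives (1 - 4*x) dx ∧ dy ∧ dz
Collecting like 3-forms: d(omega) = (-4*x + z + 1) dx ∧ dy ∧ dz.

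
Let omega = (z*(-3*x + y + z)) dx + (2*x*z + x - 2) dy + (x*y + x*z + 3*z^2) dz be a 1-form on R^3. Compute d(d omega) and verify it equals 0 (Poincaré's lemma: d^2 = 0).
d(d omega) = 0

Step 1: d omega = sum_{i<j} (∂f_j/∂x_i - ∂f_i/∂x_j) dx_i ∧ dx_j:
  coeff of dx ∧ dy: z + 1
  coeff of dx ∧ dz: 3*x - z
  coeff of dy ∧ dz: -x
Step 2: Apply d again to each 2-form coefficient. The only possible 3-form in R^3 is dx ∧ dy ∧ dz, with coefficient
  ∂(coeff of dy∧dz)/∂x - ∂(coeff of dx∧dz)/∂y + ∂(coeff of dx∧dy)/∂z
  = ∂/∂x (-x) - ∂/∂y (3*x - z) + ∂/∂z (z + 1).
Each of these terms simplifies to sums of mixed partials that cancel in pairs. The result is 0 (by equality of mixed partials for smooth functions — Schwarz / Clairaut).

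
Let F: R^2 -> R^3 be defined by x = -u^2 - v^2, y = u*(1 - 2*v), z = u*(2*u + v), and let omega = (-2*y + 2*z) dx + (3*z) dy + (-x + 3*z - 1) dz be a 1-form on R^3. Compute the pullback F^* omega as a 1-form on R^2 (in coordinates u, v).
F^* omega = (20*u^3 - 5*u^2*v + 10*u^2 + u*v^2 + 3*u*v - 4*u + v^3 - v) du + (u*(-5*u^2 - 11*u*v - 11*v^2 + 4*v - 1)) dv

Using F^*(f dg) = (f ∘ F) d(g ∘ F), substitute each coordinate x_i by F_i(u, v) in f_i, and replace dx_i by d F_i = (∂F_i/∂u) du + (∂F_i/∂v) dv.
  For the x component: f_1(F) = 2*u*(2*u + 3*v - 1); d F_1 = (-2*u) du + (-2*v) dv
  For the y component: f_2(F) = 3*u*(2*u + v); d F_2 = (1 - 2*v) du + (-2*u) dv
  For the z component: f_3(F) = 7*u^2 + 3*u*v + v^2 - 1; d F_3 = (4*u + v) du + (u) dv
Combining and collecting du, dv coefficients:
  coeff of du: 20*u^3 - 5*u^2*v + 10*u^2 + u*v^2 + 3*u*v - 4*u + v^3 - v
  coeff of dv: u*(-5*u^2 - 11*u*v - 11*v^2 + 4*v - 1)
F^* omega = (20*u^3 - 5*u^2*v + 10*u^2 + u*v^2 + 3*u*v - 4*u + v^3 - v) du + (u*(-5*u^2 - 11*u*v - 11*v^2 + 4*v - 1)) dv.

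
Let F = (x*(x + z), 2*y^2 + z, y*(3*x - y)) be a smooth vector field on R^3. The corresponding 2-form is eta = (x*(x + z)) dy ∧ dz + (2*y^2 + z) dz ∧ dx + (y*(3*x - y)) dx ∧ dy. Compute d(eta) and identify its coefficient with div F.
d(eta) = (2*x + 4*y + z) dx ∧ dy ∧ dz; div F = 2*x + 4*y + z

For a 2-form in R^3 of the form above, applying d gives a 3-form with coefficient ∂P/∂x + ∂Q/∂y + ∂R/∂z:
  ∂P/∂x = 2*x + z
  ∂Q/∂y = 4*y
  ∂R/∂z = 0
Sum = 2*x + 4*y + z, which is exactly div F.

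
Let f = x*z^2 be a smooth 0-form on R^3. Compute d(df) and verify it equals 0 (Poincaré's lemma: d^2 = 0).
d(df) = 0

Step 1: df = sum_i (∂f/∂x_i) dx_i = (z^2) dx + (0) dy + (2*x*z) dz.
Step 2: Apply d again. Using the 1-form formula, the coefficient of dx ∧ dy in d(df) is ∂^2 f/∂x ∂y - ∂^2 f/∂y ∂x = (0) - (0) = 0 (equality of mixed partials for smooth f).
Similarly for dx ∧ dz and dy ∧ dz — all coefficients vanish. So d(df) = 0.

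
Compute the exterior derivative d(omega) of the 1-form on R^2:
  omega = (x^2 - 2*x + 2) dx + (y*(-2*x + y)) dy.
d(omega) = (-2*y) dx ∧ dy

For a 1-form omega = sum_i f_i dx_i, the exterior derivative is
  d(omega) = sum_{i < j} (∂f_j/∂x_i - ∂f_i/∂x_j) dx_i ∧ dx_j.
  coefficient of dx ∧ dy: ∂f_2/∂x - ∂f_1/∂y = ∂(y*(-2*x + y))/∂x - ∂(x^2 - 2*x + 2)/∂y = -2*y
Assembling: d(omega) = (-2*y) dx ∧ dy.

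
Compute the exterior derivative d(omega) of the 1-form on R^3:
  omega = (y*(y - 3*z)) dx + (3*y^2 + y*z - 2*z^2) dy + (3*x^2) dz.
d(omega) = (-2*y + 3*z) dx ∧ dy + (6*x + 3*y) dx ∧ dz + (-y + 4*z) dy ∧ dz

For a 1-form omega = sum_i f_i dx_i, the exterior derivative is
  d(omega) = sum_{i < j} (∂f_j/∂x_i - ∂f_i/∂x_j) dx_i ∧ dx_j.
  coefficient of dx ∧ dy: ∂f_2/∂x - ∂f_1/∂y = ∂(3*y^2 + y*z - 2*z^2)/∂x - ∂(y*(y - 3*z))/∂y = -2*y + 3*z
  coefficient of dx ∧ dz: ∂f_3/∂x - ∂f_1/∂z = ∂(3*x^2)/∂x - ∂(y*(y - 3*z))/∂z = 6*x + 3*y
  coefficient of dy ∧ dz: ∂f_3/∂y - ∂f_2/∂z = ∂(3*x^2)/∂y - ∂(3*y^2 + y*z - 2*z^2)/∂z = -y + 4*z
Assembling: d(omega) = (-2*y + 3*z) dx ∧ dy + (6*x + 3*y) dx ∧ dz + (-y + 4*z) dy ∧ dz.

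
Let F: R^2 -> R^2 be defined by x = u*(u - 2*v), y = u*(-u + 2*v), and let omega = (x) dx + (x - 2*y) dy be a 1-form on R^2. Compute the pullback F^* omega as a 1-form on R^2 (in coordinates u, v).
F^* omega = (4*u*(-u^2 + 3*u*v - 2*v^2)) du + (4*u^2*(u - 2*v)) dv

Using F^*(f dg) = (f ∘ F) d(g ∘ F), substitute each coordinate x_i by F_i(u, v) in f_i, and replace dx_i by d F_i = (∂F_i/∂u) du + (∂F_i/∂v) dv.
  For the x component: f_1(F) = u*(u - 2*v); d F_1 = (2*u - 2*v) du + (-2*u) dv
  For the y component: f_2(F) = 3*u*(u - 2*v); d F_2 = (-2*u + 2*v) du + (2*u) dv
Combining and collecting du, dv coefficients:
  coeff of du: 4*u*(-u^2 + 3*u*v - 2*v^2)
  coeff of dv: 4*u^2*(u - 2*v)
F^* omega = (4*u*(-u^2 + 3*u*v - 2*v^2)) du + (4*u^2*(u - 2*v)) dv.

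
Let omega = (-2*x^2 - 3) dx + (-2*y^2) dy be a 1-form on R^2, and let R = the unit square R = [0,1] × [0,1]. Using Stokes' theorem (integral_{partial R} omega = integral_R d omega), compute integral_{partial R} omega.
integral_(partial R) omega = 0

Stokes: integral_partial_R omega = integral_R d omega with d omega = (∂Q/∂x - ∂P/∂y) dx ∧ dy.
  ∂Q/∂x = 0
  ∂P/∂y = 0
  integrand = ∂Q/∂x - ∂P/∂y = 0.
Integrating over R: integral_0^1 integral_0^1 (0) dx dy = 0.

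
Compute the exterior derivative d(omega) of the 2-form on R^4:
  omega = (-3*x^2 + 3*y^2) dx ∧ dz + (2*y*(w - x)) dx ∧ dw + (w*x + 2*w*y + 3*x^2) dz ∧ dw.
d(omega) = (-6*y) dx ∧ dy ∧ dz + (-2*w + 2*x) dx ∧ dy ∧ dw + (w + 6*x) dx ∧ dz ∧ dw + (2*w) dy ∧ dz ∧ dw

For a 2-form omega = sum_{i<j} g_{ij} dx_i ∧ dx_j, the exterior derivative is
  d(omega) = sum_{i<j} d(g_{ij}) ∧ dx_i ∧ dx_j = sum_{i<j, k} (∂g_{ij}/∂x_k) dx_k ∧ dx_i ∧ dx_j.
Expand each term, using dx_k ∧ dx_i ∧ dx_j = sgn(permutation) dx_{(a)} ∧ dx_{(b)} ∧ dx_{(c)} with (a < b < c) sorted:
  d(-3*x^2 + 3*y^2) includes (∂/∂y)(-3*x^2 + 3*y^2) dy = (6*y) dy, which multiplied by dx ∧ dz gives (-6*y) dx ∧ dy ∧ dz
  d(2*y*(w - x)) includes (∂/∂y)(2*y*(w - x)) dy = (2*w - 2*x) dy, which multiplied by dx ∧ dw gives (-2*w + 2*x) dx ∧ dy ∧ dw
  d(w*x + 2*w*y + 3*x^2) includes (∂/∂x)(w*x + 2*w*y + 3*x^2) dx = (w + 6*x) dx, which multiplied by dz ∧ dw gives (w + 6*x) dx ∧ dz ∧ dw
  d(w*x + 2*w*y + 3*x^2) includes (∂/∂y)(w*x + 2*w*y + 3*x^2) dy = (2*w) dy, which multiplied by dz ∧ dw gives (2*w) dy ∧ dz ∧ dw
Collecting like 3-forms: d(omega) = (-6*y) dx ∧ dy ∧ dz + (-2*w + 2*x) dx ∧ dy ∧ dw + (w + 6*x) dx ∧ dz ∧ dw + (2*w) dy ∧ dz ∧ dw.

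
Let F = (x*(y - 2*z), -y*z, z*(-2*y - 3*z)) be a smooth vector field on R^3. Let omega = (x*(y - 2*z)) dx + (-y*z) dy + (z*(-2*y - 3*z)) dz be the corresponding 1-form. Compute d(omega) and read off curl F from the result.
d(omega) = (y - 2*z) dy ∧ dz + (-2*x) dz ∧ dx + (-x) dx ∧ dy; curl F = (y - 2*z, -2*x, -x)

d omega = sum_{i<j} (∂f_j/∂x_i - ∂f_i/∂x_j) dx_i ∧ dx_j. Under the identification (dy ∧ dz, dz ∧ dx, dx ∧ dy) ↔ (e_x, e_y, e_z), the coefficients are exactly the components of curl F. Compute:
  ∂R/∂y - ∂Q/∂z = (-2*z) - (-y) = y - 2*z
  ∂P/∂z - ∂R/∂x = (-2*x) - (0) = -2*x
  ∂Q/∂x - ∂P/∂y = (0) - (x) = -x.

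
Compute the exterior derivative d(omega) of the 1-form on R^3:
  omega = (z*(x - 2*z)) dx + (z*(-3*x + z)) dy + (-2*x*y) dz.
d(omega) = (-3*z) dx ∧ dy + (-x - 2*y + 4*z) dx ∧ dz + (x - 2*z) dy ∧ dz

For a 1-form omega = sum_i f_i dx_i, the exterior derivative is
  d(omega) = sum_{i < j} (∂f_j/∂x_i - ∂f_i/∂x_j) dx_i ∧ dx_j.
  coefficient of dx ∧ dy: ∂f_2/∂x - ∂f_1/∂y = ∂(z*(-3*x + z))/∂x - ∂(z*(x - 2*z))/∂y = -3*z
  coefficient of dx ∧ dz: ∂f_3/∂x - ∂f_1/∂z = ∂(-2*x*y)/∂x - ∂(z*(x - 2*z))/∂z = -x - 2*y + 4*z
  coefficient of dy ∧ dz: ∂f_3/∂y - ∂f_2/∂z = ∂(-2*x*y)/∂y - ∂(z*(-3*x + z))/∂z = x - 2*z
Assembling: d(omega) = (-3*z) dx ∧ dy + (-x - 2*y + 4*z) dx ∧ dz + (x - 2*z) dy ∧ dz.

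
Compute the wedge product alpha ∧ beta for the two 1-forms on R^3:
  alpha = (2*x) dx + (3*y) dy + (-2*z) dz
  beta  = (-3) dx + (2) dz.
alpha ∧ beta = (4*x - 6*z) dx ∧ dz + (9*y) dx ∧ dy + (6*y) dy ∧ dz

Distribute the wedge, using dx_i ∧ dx_j = -dx_j ∧ dx_i and dx_i ∧ dx_i = 0. For each pair (i, j) with i < j, the coefficient of dx_i ∧ dx_j in alpha ∧ beta is (alpha_i * beta_j - alpha_j * beta_i). Collecting: alpha ∧ beta = (4*x - 6*z) dx ∧ dz + (9*y) dx ∧ dy + (6*y) dy ∧ dz.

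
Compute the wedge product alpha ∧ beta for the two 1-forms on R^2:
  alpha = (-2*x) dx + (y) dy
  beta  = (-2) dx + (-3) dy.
alpha ∧ beta = (6*x + 2*y) dx ∧ dy

Distribute the wedge, using dx_i ∧ dx_j = -dx_j ∧ dx_i and dx_i ∧ dx_i = 0. For each pair (i, j) with i < j, the coefficient of dx_i ∧ dx_j in alpha ∧ beta is (alpha_i * beta_j - alpha_j * beta_i). Collecting: alpha ∧ beta = (6*x + 2*y) dx ∧ dy.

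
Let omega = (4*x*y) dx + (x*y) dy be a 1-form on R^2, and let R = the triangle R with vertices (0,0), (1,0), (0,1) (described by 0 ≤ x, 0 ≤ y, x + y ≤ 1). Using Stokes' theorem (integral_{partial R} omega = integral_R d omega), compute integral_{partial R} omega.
integral_(partial R) omega = -1/2

Stokes: integral_partial_R omega = integral_R d omega with d omega = (∂Q/∂x - ∂P/∂y) dx ∧ dy.
  ∂Q/∂x = y
  ∂P/∂y = 4*x
  integrand = ∂Q/∂x - ∂P/∂y = -4*x + y.
Integrating over R: integral_0^1 integral_0^{1-x} (-4*x + y) dy dx = -1/2.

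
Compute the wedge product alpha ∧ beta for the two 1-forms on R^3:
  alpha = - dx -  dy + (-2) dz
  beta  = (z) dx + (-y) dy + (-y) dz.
alpha ∧ beta = (y + z) dx ∧ dy + (y + 2*z) dx ∧ dz + (-y) dy ∧ dz

Distribute the wedge, using dx_i ∧ dx_j = -dx_j ∧ dx_i and dx_i ∧ dx_i = 0. For each pair (i, j) with i < j, the coefficient of dx_i ∧ dx_j in alpha ∧ beta is (alpha_i * beta_j - alpha_j * beta_i). Collecting: alpha ∧ beta = (y + z) dx ∧ dy + (y + 2*z) dx ∧ dz + (-y) dy ∧ dz.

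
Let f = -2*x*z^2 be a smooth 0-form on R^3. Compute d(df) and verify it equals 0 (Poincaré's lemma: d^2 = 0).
d(df) = 0

Step 1: df = sum_i (∂f/∂x_i) dx_i = (-2*z^2) dx + (0) dy + (-4*x*z) dz.
Step 2: Apply d again. Using the 1-form formula, the coefficient of dx ∧ dy in d(df) is ∂^2 f/∂x ∂y - ∂^2 f/∂y ∂x = (0) - (0) = 0 (equality of mixed partials for smooth f).
Similarly for dx ∧ dz and dy ∧ dz — all coefficients vanish. So d(df) = 0.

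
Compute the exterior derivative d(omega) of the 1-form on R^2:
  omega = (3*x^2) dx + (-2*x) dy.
d(omega) = (-2) dx ∧ dy

For a 1-form omega = sum_i f_i dx_i, the exterior derivative is
  d(omega) = sum_{i < j} (∂f_j/∂x_i - ∂f_i/∂x_j) dx_i ∧ dx_j.
  coefficient of dx ∧ dy: ∂f_2/∂x - ∂f_1/∂y = ∂(-2*x)/∂x - ∂(3*x^2)/∂y = -2
Assembling: d(omega) = (-2) dx ∧ dy.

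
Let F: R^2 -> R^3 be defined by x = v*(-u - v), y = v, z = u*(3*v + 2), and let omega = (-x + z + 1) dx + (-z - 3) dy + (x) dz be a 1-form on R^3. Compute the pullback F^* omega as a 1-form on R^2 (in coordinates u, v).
F^* omega = (v*(-7*u*v - 4*u - 4*v^2 - 2*v - 1)) du + (-7*u^2*v - 2*u^2 - 12*u*v^2 - 7*u*v - 3*u - 2*v^3 - 2*v - 3) dv

Using F^*(f dg) = (f ∘ F) d(g ∘ F), substitute each coordinate x_i by F_i(u, v) in f_i, and replace dx_i by d F_i = (∂F_i/∂u) du + (∂F_i/∂v) dv.
  For the x component: f_1(F) = 4*u*v + 2*u + v^2 + 1; d F_1 = (-v) du + (-u - 2*v) dv
  For the y component: f_2(F) = -3*u*v - 2*u - 3; d F_2 = (0) du + (1) dv
  For the z component: f_3(F) = v*(-u - v); d F_3 = (3*v + 2) du + (3*u) dv
Combining and collecting du, dv coefficients:
  coeff of du: v*(-7*u*v - 4*u - 4*v^2 - 2*v - 1)
  coeff of dv: -7*u^2*v - 2*u^2 - 12*u*v^2 - 7*u*v - 3*u - 2*v^3 - 2*v - 3
F^* omega = (v*(-7*u*v - 4*u - 4*v^2 - 2*v - 1)) du + (-7*u^2*v - 2*u^2 - 12*u*v^2 - 7*u*v - 3*u - 2*v^3 - 2*v - 3) dv.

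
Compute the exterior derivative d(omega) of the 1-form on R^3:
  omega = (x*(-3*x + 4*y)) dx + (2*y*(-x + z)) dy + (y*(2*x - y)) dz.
d(omega) = (-4*x - 2*y) dx ∧ dy + (2*y) dx ∧ dz + (2*x - 4*y) dy ∧ dz

For a 1-form omega = sum_i f_i dx_i, the exterior derivative is
  d(omega) = sum_{i < j} (∂f_j/∂x_i - ∂f_i/∂x_j) dx_i ∧ dx_j.
  coefficient of dx ∧ dy: ∂f_2/∂x - ∂f_1/∂y = ∂(2*y*(-x + z))/∂x - ∂(x*(-3*x + 4*y))/∂y = -4*x - 2*y
  coefficient of dx ∧ dz: ∂f_3/∂x - ∂f_1/∂z = ∂(y*(2*x - y))/∂x - ∂(x*(-3*x + 4*y))/∂z = 2*y
  coefficient of dy ∧ dz: ∂f_3/∂y - ∂f_2/∂z = ∂(y*(2*x - y))/∂y - ∂(2*y*(-x + z))/∂z = 2*x - 4*y
Assembling: d(omega) = (-4*x - 2*y) dx ∧ dy + (2*y) dx ∧ dz + (2*x - 4*y) dy ∧ dz.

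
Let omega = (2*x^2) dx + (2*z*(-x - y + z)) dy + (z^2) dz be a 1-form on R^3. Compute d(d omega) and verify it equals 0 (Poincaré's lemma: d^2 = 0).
d(d omega) = 0

Step 1: d omega = sum_{i<j} (∂f_j/∂x_i - ∂f_i/∂x_j) dx_i ∧ dx_j:
  coeff of dx ∧ dy: -2*z
  coeff of dx ∧ dz: 0
  coeff of dy ∧ dz: 2*x + 2*y - 4*z
Step 2: Apply d again to each 2-form coefficient. The only possible 3-form in R^3 is dx ∧ dy ∧ dz, with coefficient
  ∂(coeff of dy∧dz)/∂x - ∂(coeff of dx∧dz)/∂y + ∂(coeff of dx∧dy)/∂z
  = ∂/∂x (2*x + 2*y - 4*z) - ∂/∂y (0) + ∂/∂z (-2*z).
Each of these terms simplifies to sums of mixed partials that cancel in pairs. The result is 0 (by equality of mixed partials for smooth functions — Schwarz / Clairaut).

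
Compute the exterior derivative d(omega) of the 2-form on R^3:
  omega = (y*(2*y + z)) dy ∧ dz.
d(omega) = 0

For a 2-form omega = sum_{i<j} g_{ij} dx_i ∧ dx_j, the exterior derivative is
  d(omega) = sum_{i<j} d(g_{ij}) ∧ dx_i ∧ dx_j = sum_{i<j, k} (∂g_{ij}/∂x_k) dx_k ∧ dx_i ∧ dx_j.
Expand each term, using dx_k ∧ dx_i ∧ dx_j = sgn(permutation) dx_{(a)} ∧ dx_{(b)} ∧ dx_{(c)} with (a < b < c) sorted:

Collecting like 3-forms: d(omega) = 0.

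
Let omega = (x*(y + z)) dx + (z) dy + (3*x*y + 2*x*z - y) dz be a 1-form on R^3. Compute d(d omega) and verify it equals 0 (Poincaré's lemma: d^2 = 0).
d(d omega) = 0

Step 1: d omega = sum_{i<j} (∂f_j/∂x_i - ∂f_i/∂x_j) dx_i ∧ dx_j:
  coeff of dx ∧ dy: -x
  coeff of dx ∧ dz: -x + 3*y + 2*z
  coeff of dy ∧ dz: 3*x - 2
Step 2: Apply d again to each 2-form coefficient. The only possible 3-form in R^3 is dx ∧ dy ∧ dz, with coefficient
  ∂(coeff of dy∧dz)/∂x - ∂(coeff of dx∧dz)/∂y + ∂(coeff of dx∧dy)/∂z
  = ∂/∂x (3*x - 2) - ∂/∂y (-x + 3*y + 2*z) + ∂/∂z (-x).
Each of these terms simplifies to sums of mixed partials that cancel in pairs. The result is 0 (by equality of mixed partials for smooth functions — Schwarz / Clairaut).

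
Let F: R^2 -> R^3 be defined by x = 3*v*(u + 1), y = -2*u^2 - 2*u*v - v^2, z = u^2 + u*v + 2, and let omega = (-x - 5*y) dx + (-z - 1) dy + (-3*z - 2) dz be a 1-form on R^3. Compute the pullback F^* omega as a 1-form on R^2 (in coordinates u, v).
F^* omega = (-2*u^3 + 27*u^2*v + 20*u*v^2 - 4*u + 15*v^3 - 9*v^2 - 2*v) du + (29*u^3 + 22*u^2*v + 30*u^2 + 17*u*v^2 + 12*u*v - 2*u + 15*v^2 - 3*v) dv

Using F^*(f dg) = (f ∘ F) d(g ∘ F), substitute each coordinate x_i by F_i(u, v) in f_i, and replace dx_i by d F_i = (∂F_i/∂u) du + (∂F_i/∂v) dv.
  For the x component: f_1(F) = 10*u^2 + 7*u*v + 5*v^2 - 3*v; d F_1 = (3*v) du + (3*u + 3) dv
  For the y component: f_2(F) = -u^2 - u*v - 3; d F_2 = (-4*u - 2*v) du + (-2*u - 2*v) dv
  For the z component: f_3(F) = -3*u^2 - 3*u*v - 8; d F_3 = (2*u + v) du + (u) dv
Combining and collecting du, dv coefficients:
  coeff of du: -2*u^3 + 27*u^2*v + 20*u*v^2 - 4*u + 15*v^3 - 9*v^2 - 2*v
  coeff of dv: 29*u^3 + 22*u^2*v + 30*u^2 + 17*u*v^2 + 12*u*v - 2*u + 15*v^2 - 3*v
F^* omega = (-2*u^3 + 27*u^2*v + 20*u*v^2 - 4*u + 15*v^3 - 9*v^2 - 2*v) du + (29*u^3 + 22*u^2*v + 30*u^2 + 17*u*v^2 + 12*u*v - 2*u + 15*v^2 - 3*v) dv.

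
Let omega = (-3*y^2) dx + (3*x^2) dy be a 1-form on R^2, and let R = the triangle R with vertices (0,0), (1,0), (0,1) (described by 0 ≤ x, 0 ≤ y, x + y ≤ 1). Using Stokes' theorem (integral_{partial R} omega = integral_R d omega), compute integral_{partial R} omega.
integral_(partial R) omega = 2

Stokes: integral_partial_R omega = integral_R d omega with d omega = (∂Q/∂x - ∂P/∂y) dx ∧ dy.
  ∂Q/∂x = 6*x
  ∂P/∂y = -6*y
  integrand = ∂Q/∂x - ∂P/∂y = 6*x + 6*y.
Integrating over R: integral_0^1 integral_0^{1-x} (6*x + 6*y) dy dx = 2.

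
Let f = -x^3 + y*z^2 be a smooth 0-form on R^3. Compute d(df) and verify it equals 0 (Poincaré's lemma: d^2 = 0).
d(df) = 0

Step 1: df = sum_i (∂f/∂x_i) dx_i = (-3*x^2) dx + (z^2) dy + (2*y*z) dz.
Step 2: Apply d again. Using the 1-form formula, the coefficient of dx ∧ dy in d(df) is ∂^2 f/∂x ∂y - ∂^2 f/∂y ∂x = (0) - (0) = 0 (equality of mixed partials for smooth f).
Similarly for dx ∧ dz and dy ∧ dz — all coefficients vanish. So d(df) = 0.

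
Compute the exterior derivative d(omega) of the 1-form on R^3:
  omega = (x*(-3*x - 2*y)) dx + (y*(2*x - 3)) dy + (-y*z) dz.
d(omega) = (2*x + 2*y) dx ∧ dy + (-z) dy ∧ dz

For a 1-form omega = sum_i f_i dx_i, the exterior derivative is
  d(omega) = sum_{i < j} (∂f_j/∂x_i - ∂f_i/∂x_j) dx_i ∧ dx_j.
  coefficient of dx ∧ dy: ∂f_2/∂x - ∂f_1/∂y = ∂(y*(2*x - 3))/∂x - ∂(x*(-3*x - 2*y))/∂y = 2*x + 2*y
  coefficient of dy ∧ dz: ∂f_3/∂y - ∂f_2/∂z = ∂(-y*z)/∂y - ∂(y*(2*x - 3))/∂z = -z
Assembling: d(omega) = (2*x + 2*y) dx ∧ dy + (-z) dy ∧ dz.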